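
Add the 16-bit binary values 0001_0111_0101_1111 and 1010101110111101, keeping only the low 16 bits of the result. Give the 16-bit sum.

1100001100011100

  0001011101011111
+ 1010101110111101
= 1100001100011100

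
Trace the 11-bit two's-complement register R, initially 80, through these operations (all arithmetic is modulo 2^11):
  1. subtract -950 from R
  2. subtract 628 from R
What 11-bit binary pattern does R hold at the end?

00110010010

Start: R = 80 = 00001010000.
R = 80 − (-950) = 1030; wraps to -1018 = 10000000110
R = -1018 − 628 = -1646; wraps to 402 = 00110010010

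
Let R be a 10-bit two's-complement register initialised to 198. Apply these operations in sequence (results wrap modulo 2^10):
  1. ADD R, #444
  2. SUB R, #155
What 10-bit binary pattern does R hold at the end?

Start: R = 198 = 0011000110.
R = 198 + 444 = 642; wraps to -382 = 1010000010
R = -382 − 155 = -537; wraps to 487 = 0111100111

0111100111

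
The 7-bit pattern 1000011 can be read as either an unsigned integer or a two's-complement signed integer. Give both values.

unsigned = 67, signed = -61

Unsigned: 1000011 = 67.
Signed: MSB=1 → 67 − 128 = -61.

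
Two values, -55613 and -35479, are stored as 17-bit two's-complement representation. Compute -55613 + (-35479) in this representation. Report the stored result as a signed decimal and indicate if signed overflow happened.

-55613 → 10010011011000011
-35479 → 10111010101101001
  10010011011000011
+ 10111010101101001
= 01001110000101100  (discard carry-out 1)
Result 01001110000101100: MSB = 0 → value 39980.
Both addends are negative but the stored result is non-negative: signed overflow. The true value -55613 + (-35479) = -91092 lies outside [-65536, 65535].

39980; overflow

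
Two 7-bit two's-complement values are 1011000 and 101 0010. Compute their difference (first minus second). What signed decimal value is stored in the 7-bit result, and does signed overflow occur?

6; no overflow

1011000 = -40 (signed)
101 0010 → 1010010 = -46 (signed)
Subtract via negate-and-add: invert 1010010 + 1 = 0101110 (i.e. 46).
  1011000
+ 0101110
= 0000110  (discard carry-out 1)
Result 0000110: MSB = 0 → value 6.
Addends (after negating the subtrahend) have opposite signs, so signed overflow cannot occur.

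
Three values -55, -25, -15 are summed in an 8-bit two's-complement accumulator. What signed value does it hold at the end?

-95

-55 + (-25) = -80 (10110000)
-80 + (-15) = -95 (10100001)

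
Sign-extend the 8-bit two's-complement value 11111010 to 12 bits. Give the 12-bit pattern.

MSB of 11111010 is 1; replicate it into the new high bits.
1111|11111010 → 111111111010 (still -6).

111111111010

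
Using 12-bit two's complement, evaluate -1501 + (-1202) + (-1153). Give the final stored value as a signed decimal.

-1501 + (-1202) = -2703 → wraps to 1393 (010101110001)
1393 + (-1153) = 240 (000011110000)

240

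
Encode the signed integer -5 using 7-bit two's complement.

1111011

|-5| = 5 = 0000101 in 7 bits.
Invert the bits: 1111010. Add 1: 1111011.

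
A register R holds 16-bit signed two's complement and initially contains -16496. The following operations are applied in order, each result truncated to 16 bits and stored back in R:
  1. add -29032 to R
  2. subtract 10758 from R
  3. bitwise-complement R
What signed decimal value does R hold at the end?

-9251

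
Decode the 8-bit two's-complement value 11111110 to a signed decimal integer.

MSB is 1, so the value is negative.
Unsigned reading: 254. Subtract 2^8 = 256: 254 − 256 = -2.

-2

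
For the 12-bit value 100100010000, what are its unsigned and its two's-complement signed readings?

unsigned = 2320, signed = -1776

Unsigned: 100100010000 = 2320.
Signed: MSB=1 → 2320 − 4096 = -1776.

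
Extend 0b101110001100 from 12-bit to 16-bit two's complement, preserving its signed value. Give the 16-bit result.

1111101110001100

MSB of 101110001100 is 1; replicate it into the new high bits.
1111|101110001100 → 1111101110001100 (still -1140).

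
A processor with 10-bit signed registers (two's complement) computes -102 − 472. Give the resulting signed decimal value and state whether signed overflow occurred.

450; overflow

-102 → 1110011010
472 → 0111011000
Subtract via negate-and-add: invert 0111011000 + 1 = 1000101000 (i.e. -472).
  1110011010
+ 1000101000
= 0111000010  (discard carry-out 1)
Result 0111000010: MSB = 0 → value 450.
Both addends (after negating the subtrahend) are negative but the stored result is non-negative: signed overflow. The true value -102 − 472 = -574 lies outside [-512, 511].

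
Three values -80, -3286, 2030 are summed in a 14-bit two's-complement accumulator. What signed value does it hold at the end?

-1336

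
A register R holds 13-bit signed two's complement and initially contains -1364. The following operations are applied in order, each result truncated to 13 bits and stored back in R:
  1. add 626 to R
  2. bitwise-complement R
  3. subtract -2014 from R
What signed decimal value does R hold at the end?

2751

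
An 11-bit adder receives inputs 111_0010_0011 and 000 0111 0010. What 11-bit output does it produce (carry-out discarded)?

  11100100011
+ 00001110010
= 11110010101

11110010101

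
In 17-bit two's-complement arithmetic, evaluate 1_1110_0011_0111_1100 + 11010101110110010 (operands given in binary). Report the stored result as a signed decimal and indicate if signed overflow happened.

-28882; no overflow

1_1110_0011_0111_1100 → 11110001101111100 = -7300 (signed)
11010101110110010 = -21582 (signed)
  11110001101111100
+ 11010101110110010
= 11000111100101110  (discard carry-out 1)
Result 11000111100101110: MSB = 1 → 102190 − 131072 = -28882.
Both addends are negative and so is the stored result: no signed overflow.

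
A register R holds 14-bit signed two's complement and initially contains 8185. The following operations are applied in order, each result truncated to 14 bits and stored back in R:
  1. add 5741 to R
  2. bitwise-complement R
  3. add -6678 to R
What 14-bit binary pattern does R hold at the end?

Start: R = 8185 = 01111111111001.
R = 8185 + 5741 = 13926; wraps to -2458 = 11011001100110
R = NOT 11011001100110 = 00100110011001 = 2457
R = 2457 + (-6678) = -4221 = 10111110000011

10111110000011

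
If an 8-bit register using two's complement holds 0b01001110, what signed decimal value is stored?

MSB is 0, so the value is non-negative: 01001110 = 78.

78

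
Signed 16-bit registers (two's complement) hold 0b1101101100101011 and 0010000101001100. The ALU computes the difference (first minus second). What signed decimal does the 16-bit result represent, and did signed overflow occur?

-17953; no overflow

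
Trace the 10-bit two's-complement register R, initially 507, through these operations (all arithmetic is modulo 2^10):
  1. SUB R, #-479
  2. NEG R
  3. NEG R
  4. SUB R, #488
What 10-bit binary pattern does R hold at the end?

0111110010

Start: R = 507 = 0111111011.
R = 507 − (-479) = 986; wraps to -38 = 1111011010
R = −(-38) = 38 = 0000100110
R = −(38) = -38 = 1111011010
R = -38 − 488 = -526; wraps to 498 = 0111110010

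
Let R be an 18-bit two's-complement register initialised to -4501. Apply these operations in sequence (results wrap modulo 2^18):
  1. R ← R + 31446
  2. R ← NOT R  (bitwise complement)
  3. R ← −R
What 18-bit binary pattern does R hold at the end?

000110100101000010

Start: R = -4501 = 111110111001101011.
R = -4501 + 31446 = 26945 = 000110100101000001
R = NOT 000110100101000001 = 111001011010111110 = -26946
R = −(-26946) = 26946 = 000110100101000010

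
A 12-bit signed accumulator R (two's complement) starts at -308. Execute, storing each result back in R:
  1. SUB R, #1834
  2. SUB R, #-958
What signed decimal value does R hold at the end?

-1184

Start: R = -308 = 111011001100.
R = -308 − 1834 = -2142; wraps to 1954 = 011110100010
R = 1954 − (-958) = 2912; wraps to -1184 = 101101100000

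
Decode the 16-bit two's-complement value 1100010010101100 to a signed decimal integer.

MSB is 1, so the value is negative.
Unsigned reading: 50348. Subtract 2^16 = 65536: 50348 − 65536 = -15188.

-15188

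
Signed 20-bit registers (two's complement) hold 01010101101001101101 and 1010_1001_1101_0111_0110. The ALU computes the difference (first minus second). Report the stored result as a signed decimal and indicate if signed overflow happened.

01010101101001101101 = 350829 (signed)
1010_1001_1101_0111_0110 → 10101001110101110110 = -352906 (signed)
Subtract via negate-and-add: invert 10101001110101110110 + 1 = 01010110001010001010 (i.e. 352906).
  01010101101001101101
+ 01010110001010001010
= 10101011110011110111
Result 10101011110011110111: MSB = 1 → 703735 − 1048576 = -344841.
Both addends (after negating the subtrahend) are non-negative but the stored result is negative: signed overflow. The true value 350829 − (-352906) = 703735 lies outside [-524288, 524287].

-344841; overflow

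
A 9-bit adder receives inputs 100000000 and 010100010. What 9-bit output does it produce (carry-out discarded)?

110100010

  100000000
+ 010100010
= 110100010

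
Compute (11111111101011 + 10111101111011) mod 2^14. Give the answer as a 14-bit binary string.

10111101100110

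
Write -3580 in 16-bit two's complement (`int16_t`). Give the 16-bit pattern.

1111001000000100

|-3580| = 3580 = 0000110111111100 in 16 bits.
Invert the bits: 1111001000000011. Add 1: 1111001000000100.
Check: 1111001000000100 reads as 61956 − 65536 = -3580.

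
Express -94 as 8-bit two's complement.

10100010

|-94| = 94 = 01011110 in 8 bits.
Invert the bits: 10100001. Add 1: 10100010.
Check: 10100010 reads as 162 − 256 = -94.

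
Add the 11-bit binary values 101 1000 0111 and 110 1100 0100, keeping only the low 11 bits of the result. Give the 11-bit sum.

10001001011

  10110000111
+ 11011000100
= 10001001011  (discard carry-out 1)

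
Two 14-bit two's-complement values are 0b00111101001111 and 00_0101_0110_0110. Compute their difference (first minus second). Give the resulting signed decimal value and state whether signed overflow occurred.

2537; no overflow

0b00111101001111 → 00111101001111 = 3919 (signed)
00_0101_0110_0110 → 00010101100110 = 1382 (signed)
Subtract via negate-and-add: invert 00010101100110 + 1 = 11101010011010 (i.e. -1382).
  00111101001111
+ 11101010011010
= 00100111101001  (discard carry-out 1)
Result 00100111101001: MSB = 0 → value 2537.
Addends (after negating the subtrahend) have opposite signs, so signed overflow cannot occur.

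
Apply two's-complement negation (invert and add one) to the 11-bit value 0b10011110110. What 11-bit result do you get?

01100001010

Invert: 01100001001. Add 1: 01100001010.
Check: 10011110110 = -778, 01100001010 = 778.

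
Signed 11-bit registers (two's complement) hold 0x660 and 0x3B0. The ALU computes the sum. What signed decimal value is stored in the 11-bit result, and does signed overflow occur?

0x660 = 11001100000 = -416 (signed)
0x3B0 = 01110110000 = 944 (signed)
  11001100000
+ 01110110000
= 01000010000  (discard carry-out 1)
Result 01000010000: MSB = 0 → value 528.
Addends have opposite signs, so signed overflow cannot occur.

528; no overflow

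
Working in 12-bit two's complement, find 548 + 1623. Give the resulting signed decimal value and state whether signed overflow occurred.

548 → 001000100100
1623 → 011001010111
  001000100100
+ 011001010111
= 100001111011
Result 100001111011: MSB = 1 → 2171 − 4096 = -1925.
Both addends are non-negative but the stored result is negative: signed overflow. The true value 548 + 1623 = 2171 lies outside [-2048, 2047].

-1925; overflow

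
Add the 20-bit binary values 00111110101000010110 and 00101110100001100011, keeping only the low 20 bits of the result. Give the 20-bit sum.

  00111110101000010110
+ 00101110100001100011
= 01101101001001111001

01101101001001111001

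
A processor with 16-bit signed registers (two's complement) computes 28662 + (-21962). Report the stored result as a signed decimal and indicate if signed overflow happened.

28662 → 0110111111110110
-21962 → 1010101000110110
  0110111111110110
+ 1010101000110110
= 0001101000101100  (discard carry-out 1)
Result 0001101000101100: MSB = 0 → value 6700.
Addends have opposite signs, so signed overflow cannot occur.

6700; no overflow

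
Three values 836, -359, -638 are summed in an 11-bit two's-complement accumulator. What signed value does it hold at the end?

836 + (-359) = 477 (00111011101)
477 + (-638) = -161 (11101011111)

-161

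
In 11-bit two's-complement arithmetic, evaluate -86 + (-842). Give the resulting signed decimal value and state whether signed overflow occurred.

-928; no overflow

-86 → 11110101010
-842 → 10010110110
  11110101010
+ 10010110110
= 10001100000  (discard carry-out 1)
Result 10001100000: MSB = 1 → 1120 − 2048 = -928.
Both addends are negative and so is the stored result: no signed overflow.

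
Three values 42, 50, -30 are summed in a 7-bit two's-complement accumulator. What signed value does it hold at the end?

62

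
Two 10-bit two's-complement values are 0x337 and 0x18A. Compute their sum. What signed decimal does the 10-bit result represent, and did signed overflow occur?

193; no overflow

0x337 = 1100110111 = -201 (signed)
0x18A = 0110001010 = 394 (signed)
  1100110111
+ 0110001010
= 0011000001  (discard carry-out 1)
Result 0011000001: MSB = 0 → value 193.
Addends have opposite signs, so signed overflow cannot occur.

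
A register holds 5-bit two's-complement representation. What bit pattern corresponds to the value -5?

|-5| = 5 = 00101 in 5 bits.
Invert the bits: 11010. Add 1: 11011.

11011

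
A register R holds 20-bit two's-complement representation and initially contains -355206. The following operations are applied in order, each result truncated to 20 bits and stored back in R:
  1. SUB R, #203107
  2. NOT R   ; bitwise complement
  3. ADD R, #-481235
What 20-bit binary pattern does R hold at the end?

Start: R = -355206 = 10101001010001111010.
R = -355206 − 203107 = -558313; wraps to 490263 = 01110111101100010111
R = NOT 01110111101100010111 = 10001000010011101000 = -490264
R = -490264 + (-481235) = -971499; wraps to 77077 = 00010010110100010101

00010010110100010101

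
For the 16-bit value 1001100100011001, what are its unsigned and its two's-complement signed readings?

Unsigned: 1001100100011001 = 39193.
Signed: MSB=1 → 39193 − 65536 = -26343.

unsigned = 39193, signed = -26343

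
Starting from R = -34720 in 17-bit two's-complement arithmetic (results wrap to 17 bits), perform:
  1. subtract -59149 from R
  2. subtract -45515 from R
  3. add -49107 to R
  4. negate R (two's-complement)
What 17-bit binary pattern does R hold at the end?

Start: R = -34720 = 10111100001100000.
R = -34720 − (-59149) = 24429 = 00101111101101101
R = 24429 − (-45515) = 69944; wraps to -61128 = 10001000100111000
R = -61128 + (-49107) = -110235; wraps to 20837 = 00101000101100101
R = −(20837) = -20837 = 11010111010011011

11010111010011011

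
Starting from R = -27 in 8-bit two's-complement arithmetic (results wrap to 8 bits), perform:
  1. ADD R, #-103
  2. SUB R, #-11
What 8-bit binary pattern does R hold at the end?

Start: R = -27 = 11100101.
R = -27 + (-103) = -130; wraps to 126 = 01111110
R = 126 − (-11) = 137; wraps to -119 = 10001001

10001001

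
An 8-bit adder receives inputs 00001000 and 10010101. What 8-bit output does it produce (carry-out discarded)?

  00001000
+ 10010101
= 10011101

10011101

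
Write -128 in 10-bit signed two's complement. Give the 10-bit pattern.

|-128| = 128 = 0010000000 in 10 bits.
Invert the bits: 1101111111. Add 1: 1110000000.

1110000000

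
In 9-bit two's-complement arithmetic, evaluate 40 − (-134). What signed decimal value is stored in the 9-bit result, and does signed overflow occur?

174; no overflow

40 → 000101000
-134 → 101111010
Subtract via negate-and-add: invert 101111010 + 1 = 010000110 (i.e. 134).
  000101000
+ 010000110
= 010101110
Result 010101110: MSB = 0 → value 174.
Both addends (after negating the subtrahend) are non-negative and so is the stored result: no signed overflow.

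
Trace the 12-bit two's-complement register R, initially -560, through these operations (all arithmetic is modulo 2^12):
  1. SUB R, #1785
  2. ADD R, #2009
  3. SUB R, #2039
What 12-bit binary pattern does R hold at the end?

Start: R = -560 = 110111010000.
R = -560 − 1785 = -2345; wraps to 1751 = 011011010111
R = 1751 + 2009 = 3760; wraps to -336 = 111010110000
R = -336 − 2039 = -2375; wraps to 1721 = 011010111001

011010111001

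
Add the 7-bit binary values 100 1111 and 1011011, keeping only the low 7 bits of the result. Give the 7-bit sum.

0101010

  1001111
+ 1011011
= 0101010  (discard carry-out 1)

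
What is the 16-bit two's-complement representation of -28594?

|-28594| = 28594 = 0110111110110010 in 16 bits.
Invert the bits: 1001000001001101. Add 1: 1001000001001110.
Check: 1001000001001110 reads as 36942 − 65536 = -28594.

1001000001001110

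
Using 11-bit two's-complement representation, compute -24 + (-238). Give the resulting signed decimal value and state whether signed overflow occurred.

-262; no overflow

-24 → 11111101000
-238 → 11100010010
  11111101000
+ 11100010010
= 11011111010  (discard carry-out 1)
Result 11011111010: MSB = 1 → 1786 − 2048 = -262.
Both addends are negative and so is the stored result: no signed overflow.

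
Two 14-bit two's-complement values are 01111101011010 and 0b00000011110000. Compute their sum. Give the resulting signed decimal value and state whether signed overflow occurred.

01111101011010 = 8026 (signed)
0b00000011110000 → 00000011110000 = 240 (signed)
  01111101011010
+ 00000011110000
= 10000001001010
Result 10000001001010: MSB = 1 → 8266 − 16384 = -8118.
Both addends are non-negative but the stored result is negative: signed overflow. The true value 8026 + 240 = 8266 lies outside [-8192, 8191].

-8118; overflow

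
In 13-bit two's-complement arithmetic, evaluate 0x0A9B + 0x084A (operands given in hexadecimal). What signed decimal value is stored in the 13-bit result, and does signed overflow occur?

0x0A9B = 0101010011011 = 2715 (signed)
0x084A = 0100001001010 = 2122 (signed)
  0101010011011
+ 0100001001010
= 1001011100101
Result 1001011100101: MSB = 1 → 4837 − 8192 = -3355.
Both addends are non-negative but the stored result is negative: signed overflow. The true value 2715 + 2122 = 4837 lies outside [-4096, 4095].

-3355; overflow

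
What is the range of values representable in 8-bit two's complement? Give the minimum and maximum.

Minimum: −2^7 = -128.
Maximum: 2^7 − 1 = 127.

min = -128, max = 127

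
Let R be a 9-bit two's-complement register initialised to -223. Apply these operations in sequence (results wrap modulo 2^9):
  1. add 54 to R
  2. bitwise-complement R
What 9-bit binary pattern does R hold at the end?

Start: R = -223 = 100100001.
R = -223 + 54 = -169 = 101010111
R = NOT 101010111 = 010101000 = 168

010101000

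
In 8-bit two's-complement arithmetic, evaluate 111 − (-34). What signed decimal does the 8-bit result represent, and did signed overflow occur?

-111; overflow

111 → 01101111
-34 → 11011110
Subtract via negate-and-add: invert 11011110 + 1 = 00100010 (i.e. 34).
  01101111
+ 00100010
= 10010001
Result 10010001: MSB = 1 → 145 − 256 = -111.
Both addends (after negating the subtrahend) are non-negative but the stored result is negative: signed overflow. The true value 111 − (-34) = 145 lies outside [-128, 127].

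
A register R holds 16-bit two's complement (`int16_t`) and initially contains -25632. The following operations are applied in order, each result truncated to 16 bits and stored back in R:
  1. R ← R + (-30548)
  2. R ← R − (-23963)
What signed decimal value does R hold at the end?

Start: R = -25632 = 1001101111100000.
R = -25632 + (-30548) = -56180; wraps to 9356 = 0010010010001100
R = 9356 − (-23963) = 33319; wraps to -32217 = 1000001000100111

-32217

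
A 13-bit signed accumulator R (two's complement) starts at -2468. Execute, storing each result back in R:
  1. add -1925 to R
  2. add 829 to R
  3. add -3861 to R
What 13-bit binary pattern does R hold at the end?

0001011111111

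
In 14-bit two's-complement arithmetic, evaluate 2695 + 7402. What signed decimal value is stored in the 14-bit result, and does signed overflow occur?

2695 → 00101010000111
7402 → 01110011101010
  00101010000111
+ 01110011101010
= 10011101110001
Result 10011101110001: MSB = 1 → 10097 − 16384 = -6287.
Both addends are non-negative but the stored result is negative: signed overflow. The true value 2695 + 7402 = 10097 lies outside [-8192, 8191].

-6287; overflow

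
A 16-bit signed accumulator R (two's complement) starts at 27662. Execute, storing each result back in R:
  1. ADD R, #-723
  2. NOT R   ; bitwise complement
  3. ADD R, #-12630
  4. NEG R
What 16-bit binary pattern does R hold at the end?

Start: R = 27662 = 0110110000001110.
R = 27662 + (-723) = 26939 = 0110100100111011
R = NOT 0110100100111011 = 1001011011000100 = -26940
R = -26940 + (-12630) = -39570; wraps to 25966 = 0110010101101110
R = −(25966) = -25966 = 1001101010010010

1001101010010010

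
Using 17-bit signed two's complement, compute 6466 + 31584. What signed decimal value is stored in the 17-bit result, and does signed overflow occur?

6466 → 00001100101000010
31584 → 00111101101100000
  00001100101000010
+ 00111101101100000
= 01001010010100010
Result 01001010010100010: MSB = 0 → value 38050.
Both addends are non-negative and so is the stored result: no signed overflow.

38050; no overflow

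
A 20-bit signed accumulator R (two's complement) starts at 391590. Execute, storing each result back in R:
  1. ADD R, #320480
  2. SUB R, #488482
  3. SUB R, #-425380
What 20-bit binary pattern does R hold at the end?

Start: R = 391590 = 01011111100110100110.
R = 391590 + 320480 = 712070; wraps to -336506 = 10101101110110000110
R = -336506 − 488482 = -824988; wraps to 223588 = 00110110100101100100
R = 223588 − (-425380) = 648968; wraps to -399608 = 10011110011100001000

10011110011100001000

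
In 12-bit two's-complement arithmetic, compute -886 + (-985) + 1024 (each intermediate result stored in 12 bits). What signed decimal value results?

-886 + (-985) = -1871 (100010110001)
-1871 + 1024 = -847 (110010110001)

-847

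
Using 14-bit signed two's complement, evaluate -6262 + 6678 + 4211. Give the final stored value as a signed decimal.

4627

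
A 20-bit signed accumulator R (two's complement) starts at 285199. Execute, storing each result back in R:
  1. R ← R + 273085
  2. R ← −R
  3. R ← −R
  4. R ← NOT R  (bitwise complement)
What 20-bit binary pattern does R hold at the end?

Start: R = 285199 = 01000101101000001111.
R = 285199 + 273085 = 558284; wraps to -490292 = 10001000010011001100
R = −(-490292) = 490292 = 01110111101100110100
R = −(490292) = -490292 = 10001000010011001100
R = NOT 10001000010011001100 = 01110111101100110011 = 490291

01110111101100110011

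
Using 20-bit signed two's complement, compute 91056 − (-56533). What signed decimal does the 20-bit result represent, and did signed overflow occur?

147589; no overflow

91056 → 00010110001110110000
-56533 → 11110010001100101011
Subtract via negate-and-add: invert 11110010001100101011 + 1 = 00001101110011010101 (i.e. 56533).
  00010110001110110000
+ 00001101110011010101
= 00100100000010000101
Result 00100100000010000101: MSB = 0 → value 147589.
Both addends (after negating the subtrahend) are non-negative and so is the stored result: no signed overflow.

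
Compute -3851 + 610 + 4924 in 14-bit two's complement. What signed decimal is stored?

1683

-3851 + 610 = -3241 (11001101010111)
-3241 + 4924 = 1683 (00011010010011)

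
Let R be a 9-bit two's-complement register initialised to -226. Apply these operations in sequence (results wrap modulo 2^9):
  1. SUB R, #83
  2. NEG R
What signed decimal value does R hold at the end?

-203

Start: R = -226 = 100011110.
R = -226 − 83 = -309; wraps to 203 = 011001011
R = −(203) = -203 = 100110101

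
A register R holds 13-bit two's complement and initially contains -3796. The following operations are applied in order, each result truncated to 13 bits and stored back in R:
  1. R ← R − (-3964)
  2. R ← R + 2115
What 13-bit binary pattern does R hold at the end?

0100011101011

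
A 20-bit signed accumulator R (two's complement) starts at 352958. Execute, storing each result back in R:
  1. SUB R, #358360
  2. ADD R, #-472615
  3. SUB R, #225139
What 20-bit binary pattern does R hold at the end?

01010100010101001100

Start: R = 352958 = 01010110001010111110.
R = 352958 − 358360 = -5402 = 11111110101011100110
R = -5402 + (-472615) = -478017 = 10001011010010111111
R = -478017 − 225139 = -703156; wraps to 345420 = 01010100010101001100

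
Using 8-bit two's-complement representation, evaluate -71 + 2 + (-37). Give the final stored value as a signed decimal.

-106

-71 + 2 = -69 (10111011)
-69 + (-37) = -106 (10010110)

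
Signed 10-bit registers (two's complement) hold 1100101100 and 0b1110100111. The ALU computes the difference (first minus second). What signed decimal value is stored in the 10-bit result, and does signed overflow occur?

-123; no overflow

1100101100 = -212 (signed)
0b1110100111 → 1110100111 = -89 (signed)
Subtract via negate-and-add: invert 1110100111 + 1 = 0001011001 (i.e. 89).
  1100101100
+ 0001011001
= 1110000101
Result 1110000101: MSB = 1 → 901 − 1024 = -123.
Addends (after negating the subtrahend) have opposite signs, so signed overflow cannot occur.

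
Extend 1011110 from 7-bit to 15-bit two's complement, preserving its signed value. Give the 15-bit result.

111111111011110

MSB of 1011110 is 1; replicate it into the new high bits.
11111111|1011110 → 111111111011110 (still -34).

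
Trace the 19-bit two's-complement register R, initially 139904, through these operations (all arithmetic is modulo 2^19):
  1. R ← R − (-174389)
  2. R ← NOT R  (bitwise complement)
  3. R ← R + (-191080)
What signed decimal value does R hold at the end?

Start: R = 139904 = 0100010001010000000.
R = 139904 − (-174389) = 314293; wraps to -209995 = 1001100101110110101
R = NOT 1001100101110110101 = 0110011010001001010 = 209994
R = 209994 + (-191080) = 18914 = 0000100100111100010

18914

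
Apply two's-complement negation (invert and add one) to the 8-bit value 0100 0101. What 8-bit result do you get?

Invert: 10111010. Add 1: 10111011.

10111011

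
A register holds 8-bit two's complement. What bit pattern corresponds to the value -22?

|-22| = 22 = 00010110 in 8 bits.
Invert the bits: 11101001. Add 1: 11101010.

11101010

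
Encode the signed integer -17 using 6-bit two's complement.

|-17| = 17 = 010001 in 6 bits.
Invert the bits: 101110. Add 1: 101111.
Check: 101111 reads as 47 − 64 = -17.

101111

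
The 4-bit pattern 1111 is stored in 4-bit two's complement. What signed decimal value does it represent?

MSB is 1, so the value is negative.
Invert: 0000. Add 1: 0001 = 1. So the value is −1.

-1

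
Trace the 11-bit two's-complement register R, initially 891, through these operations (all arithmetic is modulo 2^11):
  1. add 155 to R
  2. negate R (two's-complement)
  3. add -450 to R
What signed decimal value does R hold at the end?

552

Start: R = 891 = 01101111011.
R = 891 + 155 = 1046; wraps to -1002 = 10000010110
R = −(-1002) = 1002 = 01111101010
R = 1002 + (-450) = 552 = 01000101000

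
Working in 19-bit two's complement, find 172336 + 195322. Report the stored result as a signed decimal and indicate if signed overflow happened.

-156630; overflow

172336 → 0101010000100110000
195322 → 0101111101011111010
  0101010000100110000
+ 0101111101011111010
= 1011001110000101010
Result 1011001110000101010: MSB = 1 → 367658 − 524288 = -156630.
Both addends are non-negative but the stored result is negative: signed overflow. The true value 172336 + 195322 = 367658 lies outside [-262144, 262143].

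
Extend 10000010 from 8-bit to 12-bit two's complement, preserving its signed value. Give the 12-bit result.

MSB of 10000010 is 1; replicate it into the new high bits.
1111|10000010 → 111110000010 (still -126).

111110000010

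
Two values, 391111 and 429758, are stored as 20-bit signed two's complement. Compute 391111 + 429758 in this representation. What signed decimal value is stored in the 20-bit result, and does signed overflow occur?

-227707; overflow

391111 → 01011111011111000111
429758 → 01101000111010111110
  01011111011111000111
+ 01101000111010111110
= 11001000011010000101
Result 11001000011010000101: MSB = 1 → 820869 − 1048576 = -227707.
Both addends are non-negative but the stored result is negative: signed overflow. The true value 391111 + 429758 = 820869 lies outside [-524288, 524287].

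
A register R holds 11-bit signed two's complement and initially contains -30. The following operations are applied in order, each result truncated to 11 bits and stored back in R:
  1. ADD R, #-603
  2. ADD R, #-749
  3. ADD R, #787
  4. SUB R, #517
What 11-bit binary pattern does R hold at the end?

01110101000

Start: R = -30 = 11111100010.
R = -30 + (-603) = -633 = 10110000111
R = -633 + (-749) = -1382; wraps to 666 = 01010011010
R = 666 + 787 = 1453; wraps to -595 = 10110101101
R = -595 − 517 = -1112; wraps to 936 = 01110101000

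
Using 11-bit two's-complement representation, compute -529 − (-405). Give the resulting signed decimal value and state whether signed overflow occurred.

-529 → 10111101111
-405 → 11001101011
Subtract via negate-and-add: invert 11001101011 + 1 = 00110010101 (i.e. 405).
  10111101111
+ 00110010101
= 11110000100
Result 11110000100: MSB = 1 → 1924 − 2048 = -124.
Addends (after negating the subtrahend) have opposite signs, so signed overflow cannot occur.

-124; no overflow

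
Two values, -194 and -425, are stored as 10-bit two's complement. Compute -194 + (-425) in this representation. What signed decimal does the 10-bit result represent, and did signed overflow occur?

405; overflow

-194 → 1100111110
-425 → 1001010111
  1100111110
+ 1001010111
= 0110010101  (discard carry-out 1)
Result 0110010101: MSB = 0 → value 405.
Both addends are negative but the stored result is non-negative: signed overflow. The true value -194 + (-425) = -619 lies outside [-512, 511].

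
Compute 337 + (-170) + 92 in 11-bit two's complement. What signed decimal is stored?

259

337 + (-170) = 167 (00010100111)
167 + 92 = 259 (00100000011)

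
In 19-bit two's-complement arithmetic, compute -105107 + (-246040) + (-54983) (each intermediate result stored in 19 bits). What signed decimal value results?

118158

-105107 + (-246040) = -351147 → wraps to 173141 (0101010010001010101)
173141 + (-54983) = 118158 (0011100110110001110)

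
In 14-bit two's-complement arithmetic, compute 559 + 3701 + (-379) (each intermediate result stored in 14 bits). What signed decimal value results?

559 + 3701 = 4260 (01000010100100)
4260 + (-379) = 3881 (00111100101001)

3881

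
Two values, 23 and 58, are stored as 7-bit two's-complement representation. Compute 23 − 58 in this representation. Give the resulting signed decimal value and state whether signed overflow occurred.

-35; no overflow

23 → 0010111
58 → 0111010
Subtract via negate-and-add: invert 0111010 + 1 = 1000110 (i.e. -58).
  0010111
+ 1000110
= 1011101
Result 1011101: MSB = 1 → 93 − 128 = -35.
Addends (after negating the subtrahend) have opposite signs, so signed overflow cannot occur.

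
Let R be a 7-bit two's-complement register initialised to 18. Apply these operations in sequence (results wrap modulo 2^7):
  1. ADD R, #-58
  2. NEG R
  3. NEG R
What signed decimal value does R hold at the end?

-40

Start: R = 18 = 0010010.
R = 18 + (-58) = -40 = 1011000
R = −(-40) = 40 = 0101000
R = −(40) = -40 = 1011000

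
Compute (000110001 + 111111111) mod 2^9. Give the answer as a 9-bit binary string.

  000110001
+ 111111111
= 000110000  (discard carry-out 1)

000110000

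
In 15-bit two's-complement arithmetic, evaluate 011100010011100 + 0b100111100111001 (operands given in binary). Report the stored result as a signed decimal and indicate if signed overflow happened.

011100010011100 = 14492 (signed)
0b100111100111001 → 100111100111001 = -12487 (signed)
  011100010011100
+ 100111100111001
= 000011111010101  (discard carry-out 1)
Result 000011111010101: MSB = 0 → value 2005.
Addends have opposite signs, so signed overflow cannot occur.

2005; no overflow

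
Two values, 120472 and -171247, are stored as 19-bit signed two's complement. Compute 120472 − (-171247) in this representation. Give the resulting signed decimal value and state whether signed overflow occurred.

-232569; overflow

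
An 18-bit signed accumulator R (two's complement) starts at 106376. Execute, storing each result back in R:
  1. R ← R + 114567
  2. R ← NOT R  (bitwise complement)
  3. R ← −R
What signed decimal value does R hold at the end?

-41200

Start: R = 106376 = 011001111110001000.
R = 106376 + 114567 = 220943; wraps to -41201 = 110101111100001111
R = NOT 110101111100001111 = 001010000011110000 = 41200
R = −(41200) = -41200 = 110101111100010000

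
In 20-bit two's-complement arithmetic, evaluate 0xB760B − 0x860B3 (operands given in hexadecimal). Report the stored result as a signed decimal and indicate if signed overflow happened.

0xB760B = 10110111011000001011 = -297461 (signed)
0x860B3 = 10000110000010110011 = -499533 (signed)
Subtract via negate-and-add: invert 10000110000010110011 + 1 = 01111001111101001101 (i.e. 499533).
  10110111011000001011
+ 01111001111101001101
= 00110001010101011000  (discard carry-out 1)
Result 00110001010101011000: MSB = 0 → value 202072.
Addends (after negating the subtrahend) have opposite signs, so signed overflow cannot occur.

202072; no overflow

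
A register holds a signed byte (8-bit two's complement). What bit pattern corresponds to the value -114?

|-114| = 114 = 01110010 in 8 bits.
Invert the bits: 10001101. Add 1: 10001110.

10001110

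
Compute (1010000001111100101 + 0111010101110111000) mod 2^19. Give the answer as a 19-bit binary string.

0001010111110011101

  1010000001111100101
+ 0111010101110111000
= 0001010111110011101  (discard carry-out 1)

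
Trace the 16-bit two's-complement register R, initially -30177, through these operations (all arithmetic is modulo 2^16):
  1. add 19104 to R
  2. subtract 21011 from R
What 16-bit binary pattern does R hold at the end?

1000001010101100

Start: R = -30177 = 1000101000011111.
R = -30177 + 19104 = -11073 = 1101010010111111
R = -11073 − 21011 = -32084 = 1000001010101100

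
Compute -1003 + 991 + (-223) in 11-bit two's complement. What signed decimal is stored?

-235

-1003 + 991 = -12 (11111110100)
-12 + (-223) = -235 (11100010101)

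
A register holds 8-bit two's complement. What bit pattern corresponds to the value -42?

11010110

|-42| = 42 = 00101010 in 8 bits.
Invert the bits: 11010101. Add 1: 11010110.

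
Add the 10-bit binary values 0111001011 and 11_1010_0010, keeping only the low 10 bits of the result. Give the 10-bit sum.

0101101101

  0111001011
+ 1110100010
= 0101101101  (discard carry-out 1)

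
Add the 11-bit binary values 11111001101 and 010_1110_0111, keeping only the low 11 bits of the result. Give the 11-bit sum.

  11111001101
+ 01011100111
= 01010110100  (discard carry-out 1)

01010110100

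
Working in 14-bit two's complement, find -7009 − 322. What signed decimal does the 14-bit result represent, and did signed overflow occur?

-7009 → 10010010011111
322 → 00000101000010
Subtract via negate-and-add: invert 00000101000010 + 1 = 11111010111110 (i.e. -322).
  10010010011111
+ 11111010111110
= 10001101011101  (discard carry-out 1)
Result 10001101011101: MSB = 1 → 9053 − 16384 = -7331.
Both addends (after negating the subtrahend) are negative and so is the stored result: no signed overflow.

-7331; no overflow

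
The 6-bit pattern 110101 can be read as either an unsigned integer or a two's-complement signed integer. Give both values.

unsigned = 53, signed = -11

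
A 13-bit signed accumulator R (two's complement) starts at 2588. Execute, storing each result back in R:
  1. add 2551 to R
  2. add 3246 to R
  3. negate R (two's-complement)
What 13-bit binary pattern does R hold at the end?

1111100111111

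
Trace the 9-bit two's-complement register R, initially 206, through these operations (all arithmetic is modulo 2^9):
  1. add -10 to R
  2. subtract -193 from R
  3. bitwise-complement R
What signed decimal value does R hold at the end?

122

Start: R = 206 = 011001110.
R = 206 + (-10) = 196 = 011000100
R = 196 − (-193) = 389; wraps to -123 = 110000101
R = NOT 110000101 = 001111010 = 122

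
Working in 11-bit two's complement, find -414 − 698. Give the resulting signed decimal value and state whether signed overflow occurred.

-414 → 11001100010
698 → 01010111010
Subtract via negate-and-add: invert 01010111010 + 1 = 10101000110 (i.e. -698).
  11001100010
+ 10101000110
= 01110101000  (discard carry-out 1)
Result 01110101000: MSB = 0 → value 936.
Both addends (after negating the subtrahend) are negative but the stored result is non-negative: signed overflow. The true value -414 − 698 = -1112 lies outside [-1024, 1023].

936; overflow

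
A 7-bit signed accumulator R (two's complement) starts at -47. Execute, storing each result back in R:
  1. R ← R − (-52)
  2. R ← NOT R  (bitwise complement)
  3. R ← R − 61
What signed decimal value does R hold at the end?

61

Start: R = -47 = 1010001.
R = -47 − (-52) = 5 = 0000101
R = NOT 0000101 = 1111010 = -6
R = -6 − 61 = -67; wraps to 61 = 0111101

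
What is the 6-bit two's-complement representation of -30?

100010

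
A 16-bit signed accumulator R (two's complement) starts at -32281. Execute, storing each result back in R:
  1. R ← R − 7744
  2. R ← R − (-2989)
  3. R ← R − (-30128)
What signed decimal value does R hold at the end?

Start: R = -32281 = 1000000111100111.
R = -32281 − 7744 = -40025; wraps to 25511 = 0110001110100111
R = 25511 − (-2989) = 28500 = 0110111101010100
R = 28500 − (-30128) = 58628; wraps to -6908 = 1110010100000100

-6908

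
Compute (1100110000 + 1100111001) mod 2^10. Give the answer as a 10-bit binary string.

1001101001

  1100110000
+ 1100111001
= 1001101001  (discard carry-out 1)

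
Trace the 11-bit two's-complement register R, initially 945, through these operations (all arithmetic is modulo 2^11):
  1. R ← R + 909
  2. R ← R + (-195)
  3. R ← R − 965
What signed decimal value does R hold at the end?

694

Start: R = 945 = 01110110001.
R = 945 + 909 = 1854; wraps to -194 = 11100111110
R = -194 + (-195) = -389 = 11001111011
R = -389 − 965 = -1354; wraps to 694 = 01010110110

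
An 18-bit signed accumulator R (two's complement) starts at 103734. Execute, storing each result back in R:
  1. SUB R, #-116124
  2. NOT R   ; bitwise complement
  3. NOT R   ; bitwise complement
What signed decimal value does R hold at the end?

Start: R = 103734 = 011001010100110110.
R = 103734 − (-116124) = 219858; wraps to -42286 = 110101101011010010
R = NOT 110101101011010010 = 001010010100101101 = 42285
R = NOT 001010010100101101 = 110101101011010010 = -42286

-42286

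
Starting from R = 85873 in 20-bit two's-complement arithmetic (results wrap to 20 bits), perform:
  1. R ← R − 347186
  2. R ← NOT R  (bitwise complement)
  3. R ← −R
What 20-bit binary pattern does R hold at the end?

11000000001101000000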